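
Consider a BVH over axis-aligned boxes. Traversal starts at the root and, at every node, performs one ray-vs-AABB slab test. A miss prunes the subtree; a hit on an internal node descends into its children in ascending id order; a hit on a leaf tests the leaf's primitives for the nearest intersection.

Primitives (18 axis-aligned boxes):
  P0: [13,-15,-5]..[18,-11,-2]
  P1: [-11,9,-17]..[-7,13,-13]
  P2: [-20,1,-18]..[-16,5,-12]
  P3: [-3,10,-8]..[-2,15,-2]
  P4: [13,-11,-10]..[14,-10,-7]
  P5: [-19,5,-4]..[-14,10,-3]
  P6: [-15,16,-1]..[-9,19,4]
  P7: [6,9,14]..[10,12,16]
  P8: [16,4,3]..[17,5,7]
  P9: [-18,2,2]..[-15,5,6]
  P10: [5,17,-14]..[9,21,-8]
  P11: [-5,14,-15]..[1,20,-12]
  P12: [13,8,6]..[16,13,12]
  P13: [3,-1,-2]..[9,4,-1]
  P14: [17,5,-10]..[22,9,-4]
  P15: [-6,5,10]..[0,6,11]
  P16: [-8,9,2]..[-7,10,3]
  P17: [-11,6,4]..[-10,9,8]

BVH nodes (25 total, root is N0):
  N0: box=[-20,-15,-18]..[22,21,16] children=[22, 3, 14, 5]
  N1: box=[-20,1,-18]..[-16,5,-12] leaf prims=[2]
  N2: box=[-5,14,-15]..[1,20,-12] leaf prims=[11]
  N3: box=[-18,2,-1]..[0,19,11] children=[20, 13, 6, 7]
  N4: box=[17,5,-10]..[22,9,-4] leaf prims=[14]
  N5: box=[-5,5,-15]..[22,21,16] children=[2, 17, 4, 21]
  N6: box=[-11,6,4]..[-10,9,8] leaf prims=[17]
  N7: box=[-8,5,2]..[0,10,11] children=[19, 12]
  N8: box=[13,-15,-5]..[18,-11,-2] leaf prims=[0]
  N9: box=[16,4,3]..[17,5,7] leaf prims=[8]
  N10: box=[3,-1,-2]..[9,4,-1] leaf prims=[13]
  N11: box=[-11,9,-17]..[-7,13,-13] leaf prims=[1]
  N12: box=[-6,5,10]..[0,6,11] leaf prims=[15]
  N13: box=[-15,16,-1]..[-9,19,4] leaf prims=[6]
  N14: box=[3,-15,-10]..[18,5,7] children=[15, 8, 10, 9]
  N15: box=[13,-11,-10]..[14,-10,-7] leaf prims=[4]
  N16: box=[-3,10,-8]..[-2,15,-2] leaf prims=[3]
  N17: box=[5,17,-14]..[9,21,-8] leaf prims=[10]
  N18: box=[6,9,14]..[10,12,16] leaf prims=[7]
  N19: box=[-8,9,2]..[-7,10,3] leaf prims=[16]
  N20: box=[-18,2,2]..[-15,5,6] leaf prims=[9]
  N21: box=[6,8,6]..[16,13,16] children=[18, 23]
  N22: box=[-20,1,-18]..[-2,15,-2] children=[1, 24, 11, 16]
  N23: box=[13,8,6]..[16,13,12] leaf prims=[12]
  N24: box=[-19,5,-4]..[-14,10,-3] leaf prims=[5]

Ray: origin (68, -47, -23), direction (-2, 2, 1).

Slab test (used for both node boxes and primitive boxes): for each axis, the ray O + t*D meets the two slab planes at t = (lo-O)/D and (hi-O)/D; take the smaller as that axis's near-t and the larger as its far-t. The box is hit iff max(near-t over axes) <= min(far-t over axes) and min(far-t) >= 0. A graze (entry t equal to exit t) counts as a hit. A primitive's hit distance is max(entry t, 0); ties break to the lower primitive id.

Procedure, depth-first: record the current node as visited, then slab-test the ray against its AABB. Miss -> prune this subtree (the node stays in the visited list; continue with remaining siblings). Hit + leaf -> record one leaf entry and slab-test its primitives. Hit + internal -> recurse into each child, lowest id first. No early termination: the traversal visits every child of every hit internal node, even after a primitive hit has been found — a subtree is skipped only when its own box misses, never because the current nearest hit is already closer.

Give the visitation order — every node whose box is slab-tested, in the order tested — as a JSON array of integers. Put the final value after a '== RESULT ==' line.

Traverse from the root:
N0 x:[23,44] y:[16,34] z:[5,39] -> hit [23,34], descend [3, 5, 14, 22]
  N3 x:[34,43] y:[49/2,33] z:[22,34] -> miss, prune
  N5 x:[23,73/2] y:[26,34] z:[8,39] -> hit [26,34], descend [2, 4, 17, 21]
    N2 x:[67/2,73/2] y:[61/2,67/2] z:[8,11] -> miss, prune
    N4 x:[23,51/2] y:[26,28] z:[13,19] -> miss, prune
    N17 x:[59/2,63/2] y:[32,34] z:[9,15] -> miss, prune
    N21 x:[26,31] y:[55/2,30] z:[29,39] -> hit [29,30], descend [18, 23]
      N18 x:[29,31] y:[28,59/2] z:[37,39] -> miss, prune
      N23 x:[26,55/2] y:[55/2,30] z:[29,35] -> miss, prune
  N14 x:[25,65/2] y:[16,26] z:[13,30] -> hit [25,26], descend [8, 9, 10, 15]
    N8 x:[25,55/2] y:[16,18] z:[18,21] -> miss, prune
    N9 x:[51/2,26] y:[51/2,26] z:[26,30] -> hit [26,26] leaf, test {P8@t=26}
    N10 x:[59/2,65/2] y:[23,51/2] z:[21,22] -> miss, prune
    N15 x:[27,55/2] y:[18,37/2] z:[13,16] -> miss, prune
  N22 x:[35,44] y:[24,31] z:[5,21] -> miss, prune

Visited [0, 3, 5, 2, 4, 17, 21, 18, 23, 14, 8, 9, 10, 15, 22]. Tests: 15 box, 1 leaf. Nearest: P8.

== RESULT ==
[0, 3, 5, 2, 4, 17, 21, 18, 23, 14, 8, 9, 10, 15, 22]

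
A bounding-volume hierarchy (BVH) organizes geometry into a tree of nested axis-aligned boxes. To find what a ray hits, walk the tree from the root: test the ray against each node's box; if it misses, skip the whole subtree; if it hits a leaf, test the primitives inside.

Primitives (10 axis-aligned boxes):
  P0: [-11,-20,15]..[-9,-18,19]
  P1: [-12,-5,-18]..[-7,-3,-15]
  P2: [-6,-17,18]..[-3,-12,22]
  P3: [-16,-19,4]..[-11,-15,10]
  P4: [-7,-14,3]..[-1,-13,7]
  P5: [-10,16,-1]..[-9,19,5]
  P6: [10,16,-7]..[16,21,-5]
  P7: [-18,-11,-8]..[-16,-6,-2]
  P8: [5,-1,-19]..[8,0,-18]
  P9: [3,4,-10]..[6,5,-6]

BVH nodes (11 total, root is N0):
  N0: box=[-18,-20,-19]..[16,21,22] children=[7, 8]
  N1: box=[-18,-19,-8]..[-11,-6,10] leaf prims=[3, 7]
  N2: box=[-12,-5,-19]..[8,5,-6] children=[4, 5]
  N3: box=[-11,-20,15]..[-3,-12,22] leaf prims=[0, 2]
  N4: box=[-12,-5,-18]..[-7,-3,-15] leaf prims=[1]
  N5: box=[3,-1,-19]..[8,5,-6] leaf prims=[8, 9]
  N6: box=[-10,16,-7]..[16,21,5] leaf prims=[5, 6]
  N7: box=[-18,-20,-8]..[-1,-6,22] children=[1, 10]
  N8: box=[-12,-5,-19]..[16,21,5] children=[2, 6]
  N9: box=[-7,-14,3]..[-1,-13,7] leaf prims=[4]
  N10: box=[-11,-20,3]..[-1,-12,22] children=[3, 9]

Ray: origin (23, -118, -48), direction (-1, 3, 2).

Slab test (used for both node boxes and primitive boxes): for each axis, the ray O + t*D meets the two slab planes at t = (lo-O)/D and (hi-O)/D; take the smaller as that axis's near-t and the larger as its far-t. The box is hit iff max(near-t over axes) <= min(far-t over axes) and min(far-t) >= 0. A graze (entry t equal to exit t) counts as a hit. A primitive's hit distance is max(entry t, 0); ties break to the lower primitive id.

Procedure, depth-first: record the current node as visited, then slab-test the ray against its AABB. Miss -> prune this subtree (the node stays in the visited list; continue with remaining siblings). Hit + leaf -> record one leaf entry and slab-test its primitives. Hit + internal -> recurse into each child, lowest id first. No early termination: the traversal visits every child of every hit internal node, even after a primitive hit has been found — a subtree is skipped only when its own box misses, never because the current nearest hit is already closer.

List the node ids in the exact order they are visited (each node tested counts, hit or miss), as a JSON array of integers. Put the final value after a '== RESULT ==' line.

Traverse from the root:
N0 x:[7,41] y:[98/3,139/3] z:[29/2,35] -> hit [98/3,35], descend [7, 8]
  N7 x:[24,41] y:[98/3,112/3] z:[20,35] -> hit [98/3,35], descend [1, 10]
    N1 x:[34,41] y:[33,112/3] z:[20,29] -> miss, prune
    N10 x:[24,34] y:[98/3,106/3] z:[51/2,35] -> hit [98/3,34], descend [3, 9]
      N3 x:[26,34] y:[98/3,106/3] z:[63/2,35] -> hit [98/3,34] leaf, test {P0@t=98/3, P2(miss)}
      N9 x:[24,30] y:[104/3,35] z:[51/2,55/2] -> miss, prune
  N8 x:[7,35] y:[113/3,139/3] z:[29/2,53/2] -> miss, prune

7 AABB tests over nodes [0, 7, 1, 10, 3, 9, 8]; 1 leaf entered; closest P0.

== RESULT ==
[0, 7, 1, 10, 3, 9, 8]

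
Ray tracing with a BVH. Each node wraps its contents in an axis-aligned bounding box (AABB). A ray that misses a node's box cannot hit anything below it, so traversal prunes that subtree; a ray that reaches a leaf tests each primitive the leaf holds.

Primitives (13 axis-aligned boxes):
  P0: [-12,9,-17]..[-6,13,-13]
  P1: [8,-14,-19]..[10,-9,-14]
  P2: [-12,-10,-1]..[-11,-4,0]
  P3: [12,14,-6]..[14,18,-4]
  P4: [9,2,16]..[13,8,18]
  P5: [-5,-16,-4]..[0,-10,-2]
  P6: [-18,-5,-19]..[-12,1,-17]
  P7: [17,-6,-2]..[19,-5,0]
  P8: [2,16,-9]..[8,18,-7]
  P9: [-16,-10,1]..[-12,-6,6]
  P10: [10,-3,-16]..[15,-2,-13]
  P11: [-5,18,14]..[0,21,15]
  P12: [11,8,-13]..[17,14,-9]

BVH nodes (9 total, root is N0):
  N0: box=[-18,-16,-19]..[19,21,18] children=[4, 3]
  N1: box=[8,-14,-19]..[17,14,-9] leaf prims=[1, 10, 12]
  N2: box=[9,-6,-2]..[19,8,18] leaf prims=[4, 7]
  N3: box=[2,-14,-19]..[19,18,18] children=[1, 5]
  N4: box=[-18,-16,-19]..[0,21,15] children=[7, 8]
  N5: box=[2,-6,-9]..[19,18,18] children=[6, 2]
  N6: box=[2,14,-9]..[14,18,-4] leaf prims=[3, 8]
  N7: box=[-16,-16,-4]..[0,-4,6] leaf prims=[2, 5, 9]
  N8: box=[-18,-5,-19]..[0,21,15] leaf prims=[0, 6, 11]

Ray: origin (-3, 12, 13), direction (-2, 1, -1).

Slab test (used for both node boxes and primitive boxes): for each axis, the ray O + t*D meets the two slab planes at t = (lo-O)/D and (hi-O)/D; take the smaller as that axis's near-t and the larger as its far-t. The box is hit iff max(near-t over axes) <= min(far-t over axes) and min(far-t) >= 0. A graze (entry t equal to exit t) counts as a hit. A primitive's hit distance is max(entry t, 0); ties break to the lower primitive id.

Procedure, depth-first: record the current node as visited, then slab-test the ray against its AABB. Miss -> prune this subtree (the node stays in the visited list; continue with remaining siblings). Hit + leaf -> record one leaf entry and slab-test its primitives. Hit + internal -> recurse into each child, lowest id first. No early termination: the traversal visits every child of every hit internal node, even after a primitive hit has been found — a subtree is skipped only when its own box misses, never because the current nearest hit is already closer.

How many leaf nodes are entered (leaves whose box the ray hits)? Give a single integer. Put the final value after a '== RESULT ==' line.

Traverse from the root:
N0 x:[-11,15/2] y:[-28,9] z:[-5,32] -> hit [-5,15/2], descend [3, 4]
  N3 x:[-11,-5/2] y:[-26,6] z:[-5,32] -> miss, prune
  N4 x:[-3/2,15/2] y:[-28,9] z:[-2,32] -> hit [-3/2,15/2], descend [7, 8]
    N7 x:[-3/2,13/2] y:[-28,-16] z:[7,17] -> miss, prune
    N8 x:[-3/2,15/2] y:[-17,9] z:[-2,32] -> hit [-3/2,15/2] leaf, test {P0(miss), P6(miss), P11(miss)}

Visited [0, 3, 4, 7, 8]. Tests: 5 box, 1 leaf. Nearest: miss.

== RESULT ==
1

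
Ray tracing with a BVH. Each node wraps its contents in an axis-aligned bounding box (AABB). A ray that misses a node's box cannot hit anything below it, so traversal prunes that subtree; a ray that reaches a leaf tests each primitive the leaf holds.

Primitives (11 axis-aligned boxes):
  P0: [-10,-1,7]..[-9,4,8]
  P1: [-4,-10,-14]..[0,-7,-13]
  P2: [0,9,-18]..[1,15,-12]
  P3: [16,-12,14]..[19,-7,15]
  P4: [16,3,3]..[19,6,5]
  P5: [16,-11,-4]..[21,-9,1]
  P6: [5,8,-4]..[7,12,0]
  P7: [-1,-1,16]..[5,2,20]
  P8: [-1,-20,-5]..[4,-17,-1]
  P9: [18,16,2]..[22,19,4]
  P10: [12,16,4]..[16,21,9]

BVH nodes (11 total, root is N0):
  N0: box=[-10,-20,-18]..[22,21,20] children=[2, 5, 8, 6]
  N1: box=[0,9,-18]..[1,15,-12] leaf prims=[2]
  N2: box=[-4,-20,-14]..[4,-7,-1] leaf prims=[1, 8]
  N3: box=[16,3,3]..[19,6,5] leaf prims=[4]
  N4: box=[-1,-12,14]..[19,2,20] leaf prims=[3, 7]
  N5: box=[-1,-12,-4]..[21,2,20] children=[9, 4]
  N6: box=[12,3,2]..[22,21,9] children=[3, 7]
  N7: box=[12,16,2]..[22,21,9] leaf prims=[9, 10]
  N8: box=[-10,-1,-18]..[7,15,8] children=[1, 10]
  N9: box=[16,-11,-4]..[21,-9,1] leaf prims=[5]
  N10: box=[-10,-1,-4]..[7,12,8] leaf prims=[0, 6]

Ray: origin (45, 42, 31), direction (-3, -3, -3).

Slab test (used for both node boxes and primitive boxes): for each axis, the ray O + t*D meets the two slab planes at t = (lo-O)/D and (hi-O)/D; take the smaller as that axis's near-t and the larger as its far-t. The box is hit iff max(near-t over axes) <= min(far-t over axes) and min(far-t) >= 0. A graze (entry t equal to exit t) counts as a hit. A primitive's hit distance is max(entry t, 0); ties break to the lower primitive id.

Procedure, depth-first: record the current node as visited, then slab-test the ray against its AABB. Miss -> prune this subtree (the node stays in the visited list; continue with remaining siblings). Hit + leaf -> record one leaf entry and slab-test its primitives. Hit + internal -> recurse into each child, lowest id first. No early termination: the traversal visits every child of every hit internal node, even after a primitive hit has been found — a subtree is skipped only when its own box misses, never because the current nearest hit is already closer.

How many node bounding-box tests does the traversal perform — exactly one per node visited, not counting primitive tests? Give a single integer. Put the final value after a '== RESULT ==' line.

Trace the traversal:
N0 x:[23/3,55/3] y:[7,62/3] z:[11/3,49/3] -> hit [23/3,49/3], descend [2, 5, 6, 8]
  N2 x:[41/3,49/3] y:[49/3,62/3] z:[32/3,15] -> miss, prune
  N5 x:[8,46/3] y:[40/3,18] z:[11/3,35/3] -> miss, prune
  N6 x:[23/3,11] y:[7,13] z:[22/3,29/3] -> hit [23/3,29/3], descend [3, 7]
    N3 x:[26/3,29/3] y:[12,13] z:[26/3,28/3] -> miss, prune
    N7 x:[23/3,11] y:[7,26/3] z:[22/3,29/3] -> hit [23/3,26/3] leaf, test {P9(miss), P10(miss)}
  N8 x:[38/3,55/3] y:[9,43/3] z:[23/3,49/3] -> hit [38/3,43/3], descend [1, 10]
    N1 x:[44/3,15] y:[9,11] z:[43/3,49/3] -> miss, prune
    N10 x:[38/3,55/3] y:[10,43/3] z:[23/3,35/3] -> miss, prune

Visited [0, 2, 5, 6, 3, 7, 8, 1, 10]. Tests: 9 box, 1 leaf. Nearest: miss.

== RESULT ==
9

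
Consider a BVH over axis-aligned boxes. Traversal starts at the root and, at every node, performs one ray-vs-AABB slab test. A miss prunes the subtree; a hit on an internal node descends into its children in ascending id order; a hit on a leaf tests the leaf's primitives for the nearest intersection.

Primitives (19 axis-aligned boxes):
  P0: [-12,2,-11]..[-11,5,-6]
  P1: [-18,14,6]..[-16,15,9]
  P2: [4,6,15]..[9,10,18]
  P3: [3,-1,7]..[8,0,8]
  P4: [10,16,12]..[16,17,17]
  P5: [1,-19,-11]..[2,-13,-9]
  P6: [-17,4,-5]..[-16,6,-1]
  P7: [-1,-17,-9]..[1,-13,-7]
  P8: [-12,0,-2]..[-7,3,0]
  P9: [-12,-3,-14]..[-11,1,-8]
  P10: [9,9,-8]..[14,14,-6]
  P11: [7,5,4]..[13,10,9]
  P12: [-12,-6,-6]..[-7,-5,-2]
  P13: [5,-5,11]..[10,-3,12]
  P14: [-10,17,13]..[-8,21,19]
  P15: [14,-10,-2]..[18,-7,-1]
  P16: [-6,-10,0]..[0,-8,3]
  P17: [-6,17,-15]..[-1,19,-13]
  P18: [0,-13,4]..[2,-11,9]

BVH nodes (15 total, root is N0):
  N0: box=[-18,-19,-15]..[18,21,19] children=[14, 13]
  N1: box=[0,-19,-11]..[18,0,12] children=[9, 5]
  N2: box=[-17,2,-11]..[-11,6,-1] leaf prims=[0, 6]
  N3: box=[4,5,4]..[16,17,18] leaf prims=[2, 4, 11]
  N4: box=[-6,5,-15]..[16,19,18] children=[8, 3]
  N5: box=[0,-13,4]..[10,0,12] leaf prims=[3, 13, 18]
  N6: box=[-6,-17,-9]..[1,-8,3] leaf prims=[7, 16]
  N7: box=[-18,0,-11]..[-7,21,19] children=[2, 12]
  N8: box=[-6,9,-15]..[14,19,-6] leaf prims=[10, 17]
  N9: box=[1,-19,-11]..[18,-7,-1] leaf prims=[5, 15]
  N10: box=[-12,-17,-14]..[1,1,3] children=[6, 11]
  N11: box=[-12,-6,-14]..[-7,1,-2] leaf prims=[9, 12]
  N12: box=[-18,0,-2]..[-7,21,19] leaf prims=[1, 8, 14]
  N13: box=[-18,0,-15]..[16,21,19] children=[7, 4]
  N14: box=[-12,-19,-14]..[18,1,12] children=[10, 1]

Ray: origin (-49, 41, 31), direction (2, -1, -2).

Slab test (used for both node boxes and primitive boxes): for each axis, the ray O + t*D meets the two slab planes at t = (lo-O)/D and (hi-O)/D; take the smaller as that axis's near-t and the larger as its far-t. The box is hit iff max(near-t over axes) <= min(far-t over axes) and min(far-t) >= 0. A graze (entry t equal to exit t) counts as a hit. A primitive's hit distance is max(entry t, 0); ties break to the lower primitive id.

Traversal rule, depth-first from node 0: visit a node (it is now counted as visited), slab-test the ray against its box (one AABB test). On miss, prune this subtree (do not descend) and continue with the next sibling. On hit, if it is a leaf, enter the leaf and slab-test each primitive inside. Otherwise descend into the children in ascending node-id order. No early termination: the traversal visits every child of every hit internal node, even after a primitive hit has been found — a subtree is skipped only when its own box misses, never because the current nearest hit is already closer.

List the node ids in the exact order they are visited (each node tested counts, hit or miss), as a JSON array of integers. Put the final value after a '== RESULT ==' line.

Traverse from the root:
N0 x:[31/2,67/2] y:[20,60] z:[6,23] -> hit [20,23], descend [13, 14]
  N13 x:[31/2,65/2] y:[20,41] z:[6,23] -> hit [20,23], descend [4, 7]
    N4 x:[43/2,65/2] y:[22,36] z:[13/2,23] -> hit [22,23], descend [3, 8]
      N3 x:[53/2,65/2] y:[24,36] z:[13/2,27/2] -> miss, prune
      N8 x:[43/2,63/2] y:[22,32] z:[37/2,23] -> hit [22,23] leaf, test {P10(miss), P17@t=22}
    N7 x:[31/2,21] y:[20,41] z:[6,21] -> hit [20,21], descend [2, 12]
      N2 x:[16,19] y:[35,39] z:[16,21] -> miss, prune
      N12 x:[31/2,21] y:[20,41] z:[6,33/2] -> miss, prune
  N14 x:[37/2,67/2] y:[40,60] z:[19/2,45/2] -> miss, prune

order=[0, 13, 4, 3, 8, 7, 2, 12, 14]  |boxes|=9  |leaves|=1  hit=P17

== RESULT ==
[0, 13, 4, 3, 8, 7, 2, 12, 14]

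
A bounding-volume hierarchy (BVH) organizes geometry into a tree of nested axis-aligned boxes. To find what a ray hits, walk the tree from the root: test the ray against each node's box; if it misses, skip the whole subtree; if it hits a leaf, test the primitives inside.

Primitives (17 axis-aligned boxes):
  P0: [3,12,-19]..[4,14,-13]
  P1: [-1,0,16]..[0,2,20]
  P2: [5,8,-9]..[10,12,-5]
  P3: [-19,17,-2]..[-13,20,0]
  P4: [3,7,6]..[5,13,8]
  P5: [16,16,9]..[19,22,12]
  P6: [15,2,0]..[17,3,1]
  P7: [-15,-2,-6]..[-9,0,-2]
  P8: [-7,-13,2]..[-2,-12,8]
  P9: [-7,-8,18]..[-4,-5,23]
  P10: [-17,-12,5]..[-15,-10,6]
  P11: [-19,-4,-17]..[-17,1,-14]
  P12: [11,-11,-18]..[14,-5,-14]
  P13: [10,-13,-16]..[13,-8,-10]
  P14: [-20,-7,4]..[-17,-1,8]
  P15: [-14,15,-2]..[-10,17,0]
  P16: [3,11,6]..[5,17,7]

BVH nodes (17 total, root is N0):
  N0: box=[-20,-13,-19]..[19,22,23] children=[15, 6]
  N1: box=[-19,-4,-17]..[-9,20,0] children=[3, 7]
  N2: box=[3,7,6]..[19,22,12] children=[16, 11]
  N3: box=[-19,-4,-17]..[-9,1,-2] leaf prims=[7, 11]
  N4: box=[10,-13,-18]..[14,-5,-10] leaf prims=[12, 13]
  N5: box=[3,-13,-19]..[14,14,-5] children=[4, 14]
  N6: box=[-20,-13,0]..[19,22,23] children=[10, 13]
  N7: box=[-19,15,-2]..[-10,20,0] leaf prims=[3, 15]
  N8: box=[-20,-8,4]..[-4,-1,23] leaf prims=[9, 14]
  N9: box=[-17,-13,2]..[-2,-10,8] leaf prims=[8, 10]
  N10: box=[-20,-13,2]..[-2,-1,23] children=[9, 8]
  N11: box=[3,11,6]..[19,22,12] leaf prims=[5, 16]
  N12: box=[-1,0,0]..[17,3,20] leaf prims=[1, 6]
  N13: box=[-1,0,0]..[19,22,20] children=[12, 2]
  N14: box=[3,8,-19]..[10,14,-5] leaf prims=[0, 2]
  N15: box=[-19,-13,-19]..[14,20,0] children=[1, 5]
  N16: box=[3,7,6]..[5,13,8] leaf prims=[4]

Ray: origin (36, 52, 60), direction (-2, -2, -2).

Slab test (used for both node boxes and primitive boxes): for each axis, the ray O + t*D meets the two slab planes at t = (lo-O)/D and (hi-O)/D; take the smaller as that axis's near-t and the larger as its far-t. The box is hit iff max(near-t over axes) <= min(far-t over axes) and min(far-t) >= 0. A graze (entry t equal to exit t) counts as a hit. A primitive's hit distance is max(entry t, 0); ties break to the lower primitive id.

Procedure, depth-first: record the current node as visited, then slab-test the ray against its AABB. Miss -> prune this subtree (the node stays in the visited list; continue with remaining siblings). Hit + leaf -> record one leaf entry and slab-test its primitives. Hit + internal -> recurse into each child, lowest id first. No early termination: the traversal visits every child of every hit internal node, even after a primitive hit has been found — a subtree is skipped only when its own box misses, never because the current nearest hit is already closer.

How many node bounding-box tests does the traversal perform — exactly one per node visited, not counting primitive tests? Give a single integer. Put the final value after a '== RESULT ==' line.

Traverse from the root:
N0 x:[17/2,28] y:[15,65/2] z:[37/2,79/2] -> hit [37/2,28], descend [6, 15]
  N6 x:[17/2,28] y:[15,65/2] z:[37/2,30] -> hit [37/2,28], descend [10, 13]
    N10 x:[19,28] y:[53/2,65/2] z:[37/2,29] -> hit [53/2,28], descend [8, 9]
      N8 x:[20,28] y:[53/2,30] z:[37/2,28] -> hit [53/2,28] leaf, test {P9(miss), P14@t=53/2}
      N9 x:[19,53/2] y:[31,65/2] z:[26,29] -> miss, prune
    N13 x:[17/2,37/2] y:[15,26] z:[20,30] -> miss, prune
  N15 x:[11,55/2] y:[16,65/2] z:[30,79/2] -> miss, prune

7 AABB tests over nodes [0, 6, 10, 8, 9, 13, 15]; 1 leaf entered; closest P14.

== RESULT ==
7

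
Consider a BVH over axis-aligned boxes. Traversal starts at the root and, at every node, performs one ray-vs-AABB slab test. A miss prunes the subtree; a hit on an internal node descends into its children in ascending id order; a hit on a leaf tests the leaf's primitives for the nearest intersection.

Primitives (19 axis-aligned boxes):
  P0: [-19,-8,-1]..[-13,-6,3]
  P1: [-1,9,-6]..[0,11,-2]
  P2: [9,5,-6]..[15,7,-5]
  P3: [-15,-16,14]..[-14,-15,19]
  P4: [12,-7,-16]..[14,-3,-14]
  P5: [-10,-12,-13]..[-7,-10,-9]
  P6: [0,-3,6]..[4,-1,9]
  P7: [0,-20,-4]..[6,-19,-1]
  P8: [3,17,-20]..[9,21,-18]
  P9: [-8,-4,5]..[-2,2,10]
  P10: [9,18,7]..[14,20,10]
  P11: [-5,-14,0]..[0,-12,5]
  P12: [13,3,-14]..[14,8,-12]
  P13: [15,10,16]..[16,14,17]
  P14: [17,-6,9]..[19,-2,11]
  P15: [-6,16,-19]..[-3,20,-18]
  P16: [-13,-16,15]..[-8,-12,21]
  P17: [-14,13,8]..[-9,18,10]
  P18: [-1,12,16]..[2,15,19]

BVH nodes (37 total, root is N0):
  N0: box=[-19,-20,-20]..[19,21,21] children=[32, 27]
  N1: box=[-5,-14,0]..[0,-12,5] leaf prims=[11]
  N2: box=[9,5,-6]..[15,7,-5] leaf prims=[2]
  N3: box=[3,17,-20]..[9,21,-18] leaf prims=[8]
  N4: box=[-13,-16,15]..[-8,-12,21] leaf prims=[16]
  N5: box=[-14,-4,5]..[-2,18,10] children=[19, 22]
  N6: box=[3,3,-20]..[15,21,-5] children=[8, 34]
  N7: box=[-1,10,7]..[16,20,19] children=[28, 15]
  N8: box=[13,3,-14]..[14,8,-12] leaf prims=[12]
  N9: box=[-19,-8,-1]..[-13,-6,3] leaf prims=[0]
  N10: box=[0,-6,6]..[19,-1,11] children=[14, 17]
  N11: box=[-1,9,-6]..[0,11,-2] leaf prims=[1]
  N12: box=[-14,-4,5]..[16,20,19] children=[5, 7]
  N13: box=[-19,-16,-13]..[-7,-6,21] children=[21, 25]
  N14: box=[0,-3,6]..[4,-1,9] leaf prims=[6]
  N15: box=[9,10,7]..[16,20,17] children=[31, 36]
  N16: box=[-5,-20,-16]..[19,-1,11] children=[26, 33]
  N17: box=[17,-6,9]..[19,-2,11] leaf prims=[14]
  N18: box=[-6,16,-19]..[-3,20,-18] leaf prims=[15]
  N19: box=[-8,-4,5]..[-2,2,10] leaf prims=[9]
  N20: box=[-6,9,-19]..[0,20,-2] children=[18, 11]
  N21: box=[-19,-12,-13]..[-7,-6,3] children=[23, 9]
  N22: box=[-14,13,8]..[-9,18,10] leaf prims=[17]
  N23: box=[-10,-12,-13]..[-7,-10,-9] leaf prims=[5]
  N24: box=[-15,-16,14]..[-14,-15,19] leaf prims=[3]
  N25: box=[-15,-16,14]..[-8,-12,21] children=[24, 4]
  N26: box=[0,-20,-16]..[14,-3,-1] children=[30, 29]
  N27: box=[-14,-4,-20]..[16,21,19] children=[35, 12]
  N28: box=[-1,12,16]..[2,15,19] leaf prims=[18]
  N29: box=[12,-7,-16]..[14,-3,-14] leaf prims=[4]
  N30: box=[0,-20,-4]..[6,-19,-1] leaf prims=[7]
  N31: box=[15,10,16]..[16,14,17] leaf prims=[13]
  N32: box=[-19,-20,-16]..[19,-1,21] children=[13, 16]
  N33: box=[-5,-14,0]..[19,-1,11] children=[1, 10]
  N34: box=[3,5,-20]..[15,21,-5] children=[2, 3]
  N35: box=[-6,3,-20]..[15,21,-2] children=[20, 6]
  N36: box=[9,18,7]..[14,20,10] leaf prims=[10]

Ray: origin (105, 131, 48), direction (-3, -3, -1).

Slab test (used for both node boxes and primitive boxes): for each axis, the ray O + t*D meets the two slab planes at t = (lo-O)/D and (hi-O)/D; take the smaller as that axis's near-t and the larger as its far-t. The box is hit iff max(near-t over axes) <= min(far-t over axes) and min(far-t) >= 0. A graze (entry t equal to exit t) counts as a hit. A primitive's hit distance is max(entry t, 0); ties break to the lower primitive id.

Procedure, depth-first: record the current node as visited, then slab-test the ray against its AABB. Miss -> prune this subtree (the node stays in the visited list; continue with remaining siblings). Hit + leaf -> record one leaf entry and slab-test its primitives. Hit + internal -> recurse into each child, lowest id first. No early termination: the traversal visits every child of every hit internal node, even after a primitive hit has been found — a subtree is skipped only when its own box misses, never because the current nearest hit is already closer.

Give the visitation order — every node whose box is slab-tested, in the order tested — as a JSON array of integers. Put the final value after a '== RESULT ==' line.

Trace the traversal:
N0 x:[86/3,124/3] y:[110/3,151/3] z:[27,68] -> hit [110/3,124/3], descend [27, 32]
  N27 x:[89/3,119/3] y:[110/3,45] z:[29,68] -> hit [110/3,119/3], descend [12, 35]
    N12 x:[89/3,119/3] y:[37,45] z:[29,43] -> hit [37,119/3], descend [5, 7]
      N5 x:[107/3,119/3] y:[113/3,45] z:[38,43] -> hit [38,119/3], descend [19, 22]
        N19 x:[107/3,113/3] y:[43,45] z:[38,43] -> miss, prune
        N22 x:[38,119/3] y:[113/3,118/3] z:[38,40] -> hit [38,118/3] leaf, test {P17@t=38}
      N7 x:[89/3,106/3] y:[37,121/3] z:[29,41] -> miss, prune
    N35 x:[30,37] y:[110/3,128/3] z:[50,68] -> miss, prune
  N32 x:[86/3,124/3] y:[44,151/3] z:[27,64] -> miss, prune

9 AABB tests over nodes [0, 27, 12, 5, 19, 22, 7, 35, 32]; 1 leaf entered; closest P17.

== RESULT ==
[0, 27, 12, 5, 19, 22, 7, 35, 32]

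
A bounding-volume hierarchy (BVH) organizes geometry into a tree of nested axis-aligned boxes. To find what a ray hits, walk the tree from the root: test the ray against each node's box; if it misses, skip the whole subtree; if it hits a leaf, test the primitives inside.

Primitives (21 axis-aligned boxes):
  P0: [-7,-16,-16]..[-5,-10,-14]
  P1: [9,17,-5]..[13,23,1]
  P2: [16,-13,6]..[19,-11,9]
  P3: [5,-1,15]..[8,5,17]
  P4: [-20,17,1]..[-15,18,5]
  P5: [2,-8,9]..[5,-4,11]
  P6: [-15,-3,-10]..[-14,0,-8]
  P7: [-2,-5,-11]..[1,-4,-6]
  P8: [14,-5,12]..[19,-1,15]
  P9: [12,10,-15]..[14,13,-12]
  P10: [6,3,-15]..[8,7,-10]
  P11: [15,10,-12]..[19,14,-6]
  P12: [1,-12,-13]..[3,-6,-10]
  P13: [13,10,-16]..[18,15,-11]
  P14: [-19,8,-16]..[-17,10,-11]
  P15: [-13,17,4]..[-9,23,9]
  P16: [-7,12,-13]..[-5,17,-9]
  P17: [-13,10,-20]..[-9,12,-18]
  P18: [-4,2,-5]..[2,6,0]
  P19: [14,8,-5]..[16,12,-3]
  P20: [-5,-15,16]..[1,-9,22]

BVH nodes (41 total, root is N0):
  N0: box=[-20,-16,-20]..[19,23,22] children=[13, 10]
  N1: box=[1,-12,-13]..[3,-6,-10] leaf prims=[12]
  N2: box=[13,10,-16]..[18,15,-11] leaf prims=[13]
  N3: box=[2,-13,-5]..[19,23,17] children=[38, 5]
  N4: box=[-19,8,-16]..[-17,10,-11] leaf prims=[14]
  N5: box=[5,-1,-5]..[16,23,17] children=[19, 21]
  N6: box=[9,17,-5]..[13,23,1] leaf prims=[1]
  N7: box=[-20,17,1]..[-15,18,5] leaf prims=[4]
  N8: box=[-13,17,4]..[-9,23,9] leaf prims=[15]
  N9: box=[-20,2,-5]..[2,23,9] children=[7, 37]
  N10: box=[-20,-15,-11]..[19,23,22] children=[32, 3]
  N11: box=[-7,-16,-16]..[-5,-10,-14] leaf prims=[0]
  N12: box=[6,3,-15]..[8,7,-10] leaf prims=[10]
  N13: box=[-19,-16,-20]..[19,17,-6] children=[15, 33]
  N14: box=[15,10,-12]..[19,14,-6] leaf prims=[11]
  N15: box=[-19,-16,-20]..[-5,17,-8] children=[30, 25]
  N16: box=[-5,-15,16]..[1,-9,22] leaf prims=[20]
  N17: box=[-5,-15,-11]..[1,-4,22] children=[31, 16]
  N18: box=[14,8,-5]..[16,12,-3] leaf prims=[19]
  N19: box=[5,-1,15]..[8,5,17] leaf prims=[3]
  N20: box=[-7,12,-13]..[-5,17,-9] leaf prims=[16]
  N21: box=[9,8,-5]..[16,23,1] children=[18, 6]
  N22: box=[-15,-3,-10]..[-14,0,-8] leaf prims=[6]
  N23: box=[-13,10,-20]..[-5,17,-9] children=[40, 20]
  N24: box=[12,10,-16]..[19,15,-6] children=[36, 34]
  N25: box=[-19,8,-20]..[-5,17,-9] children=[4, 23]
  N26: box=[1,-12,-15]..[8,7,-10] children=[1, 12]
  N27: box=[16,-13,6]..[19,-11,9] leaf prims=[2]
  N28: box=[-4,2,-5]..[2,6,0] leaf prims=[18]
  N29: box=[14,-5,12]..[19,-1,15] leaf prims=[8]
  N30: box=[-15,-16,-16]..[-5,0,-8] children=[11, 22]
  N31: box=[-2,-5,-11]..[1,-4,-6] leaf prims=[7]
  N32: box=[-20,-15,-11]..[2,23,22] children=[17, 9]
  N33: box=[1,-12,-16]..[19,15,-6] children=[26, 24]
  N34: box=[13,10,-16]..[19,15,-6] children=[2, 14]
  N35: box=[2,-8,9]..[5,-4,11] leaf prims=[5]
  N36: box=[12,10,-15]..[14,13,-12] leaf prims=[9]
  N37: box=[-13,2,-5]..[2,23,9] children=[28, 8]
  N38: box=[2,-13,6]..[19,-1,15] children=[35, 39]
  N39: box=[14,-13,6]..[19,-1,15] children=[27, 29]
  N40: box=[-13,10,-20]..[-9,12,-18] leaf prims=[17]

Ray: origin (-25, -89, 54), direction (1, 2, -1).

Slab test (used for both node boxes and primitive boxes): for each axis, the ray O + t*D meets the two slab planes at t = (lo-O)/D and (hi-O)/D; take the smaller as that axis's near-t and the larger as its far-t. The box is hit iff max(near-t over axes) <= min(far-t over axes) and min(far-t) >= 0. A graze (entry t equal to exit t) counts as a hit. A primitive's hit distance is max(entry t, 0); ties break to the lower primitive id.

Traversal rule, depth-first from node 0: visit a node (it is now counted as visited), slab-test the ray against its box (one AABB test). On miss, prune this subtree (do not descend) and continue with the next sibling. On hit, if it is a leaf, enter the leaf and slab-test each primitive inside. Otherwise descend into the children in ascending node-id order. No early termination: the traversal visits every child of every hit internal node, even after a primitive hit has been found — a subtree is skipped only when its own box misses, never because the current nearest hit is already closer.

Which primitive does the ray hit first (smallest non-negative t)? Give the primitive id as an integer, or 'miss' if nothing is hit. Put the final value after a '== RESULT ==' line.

Trace the traversal:
N0 x:[5,44] y:[73/2,56] z:[32,74] -> hit [73/2,44], descend [10, 13]
  N10 x:[5,44] y:[37,56] z:[32,65] -> hit [37,44], descend [3, 32]
    N3 x:[27,44] y:[38,56] z:[37,59] -> hit [38,44], descend [5, 38]
      N5 x:[30,41] y:[44,56] z:[37,59] -> miss, prune
      N38 x:[27,44] y:[38,44] z:[39,48] -> hit [39,44], descend [35, 39]
        N35 x:[27,30] y:[81/2,85/2] z:[43,45] -> miss, prune
        N39 x:[39,44] y:[38,44] z:[39,48] -> hit [39,44], descend [27, 29]
          N27 x:[41,44] y:[38,39] z:[45,48] -> miss, prune
          N29 x:[39,44] y:[42,44] z:[39,42] -> hit [42,42] leaf, test {P8@t=42}
    N32 x:[5,27] y:[37,56] z:[32,65] -> miss, prune
  N13 x:[6,44] y:[73/2,53] z:[60,74] -> miss, prune

Summary -> nodes [0, 10, 3, 5, 38, 35, 39, 27, 29, 32, 13]; box-tests=11; leaf-entries=1; first=P8

== RESULT ==
8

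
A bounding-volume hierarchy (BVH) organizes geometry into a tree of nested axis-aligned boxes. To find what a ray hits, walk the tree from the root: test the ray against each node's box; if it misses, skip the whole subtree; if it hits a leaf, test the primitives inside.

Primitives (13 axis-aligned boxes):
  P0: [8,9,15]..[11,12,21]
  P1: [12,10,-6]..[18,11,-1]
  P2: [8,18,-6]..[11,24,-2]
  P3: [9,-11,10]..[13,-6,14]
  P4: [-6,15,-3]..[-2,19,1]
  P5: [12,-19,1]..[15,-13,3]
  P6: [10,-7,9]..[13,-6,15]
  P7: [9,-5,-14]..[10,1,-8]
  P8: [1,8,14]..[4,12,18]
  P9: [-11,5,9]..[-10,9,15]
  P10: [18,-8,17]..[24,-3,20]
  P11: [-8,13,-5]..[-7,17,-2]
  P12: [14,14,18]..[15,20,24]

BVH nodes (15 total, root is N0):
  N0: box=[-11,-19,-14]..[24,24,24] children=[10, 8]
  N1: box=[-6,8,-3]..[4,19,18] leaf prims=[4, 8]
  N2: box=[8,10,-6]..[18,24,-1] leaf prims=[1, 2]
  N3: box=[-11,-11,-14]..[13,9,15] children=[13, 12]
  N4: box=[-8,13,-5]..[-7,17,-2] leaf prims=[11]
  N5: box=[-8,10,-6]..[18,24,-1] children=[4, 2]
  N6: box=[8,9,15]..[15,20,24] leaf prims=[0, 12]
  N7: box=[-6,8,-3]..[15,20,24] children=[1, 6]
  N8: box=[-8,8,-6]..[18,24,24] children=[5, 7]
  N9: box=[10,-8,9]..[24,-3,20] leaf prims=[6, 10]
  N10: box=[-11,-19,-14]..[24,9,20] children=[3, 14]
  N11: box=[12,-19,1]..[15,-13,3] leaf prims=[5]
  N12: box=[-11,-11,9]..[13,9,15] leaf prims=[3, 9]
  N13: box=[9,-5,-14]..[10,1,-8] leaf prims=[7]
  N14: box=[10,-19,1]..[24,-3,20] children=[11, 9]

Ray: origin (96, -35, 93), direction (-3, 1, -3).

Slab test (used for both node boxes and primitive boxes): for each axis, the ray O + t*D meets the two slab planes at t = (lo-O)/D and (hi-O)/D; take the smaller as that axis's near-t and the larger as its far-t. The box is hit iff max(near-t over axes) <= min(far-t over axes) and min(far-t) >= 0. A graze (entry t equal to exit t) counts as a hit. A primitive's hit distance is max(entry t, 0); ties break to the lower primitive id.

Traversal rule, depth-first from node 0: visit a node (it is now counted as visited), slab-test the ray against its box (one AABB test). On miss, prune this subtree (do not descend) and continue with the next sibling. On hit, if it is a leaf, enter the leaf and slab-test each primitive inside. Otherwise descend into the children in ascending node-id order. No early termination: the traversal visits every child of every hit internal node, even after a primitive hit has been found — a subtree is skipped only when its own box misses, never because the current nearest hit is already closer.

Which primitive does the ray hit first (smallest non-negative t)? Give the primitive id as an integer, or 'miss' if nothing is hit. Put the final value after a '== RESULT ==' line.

Trace the traversal:
N0 x:[24,107/3] y:[16,59] z:[23,107/3] -> hit [24,107/3], descend [8, 10]
  N8 x:[26,104/3] y:[43,59] z:[23,33] -> miss, prune
  N10 x:[24,107/3] y:[16,44] z:[73/3,107/3] -> hit [73/3,107/3], descend [3, 14]
    N3 x:[83/3,107/3] y:[24,44] z:[26,107/3] -> hit [83/3,107/3], descend [12, 13]
      N12 x:[83/3,107/3] y:[24,44] z:[26,28] -> hit [83/3,28] leaf, test {P3@t=83/3, P9(miss)}
      N13 x:[86/3,29] y:[30,36] z:[101/3,107/3] -> miss, prune
    N14 x:[24,86/3] y:[16,32] z:[73/3,92/3] -> hit [73/3,86/3], descend [9, 11]
      N9 x:[24,86/3] y:[27,32] z:[73/3,28] -> hit [27,28] leaf, test {P6@t=28, P10(miss)}
      N11 x:[27,28] y:[16,22] z:[30,92/3] -> miss, prune

Visited [0, 8, 10, 3, 12, 13, 14, 9, 11]. Tests: 9 box, 2 leaf. Nearest: P3.

== RESULT ==
3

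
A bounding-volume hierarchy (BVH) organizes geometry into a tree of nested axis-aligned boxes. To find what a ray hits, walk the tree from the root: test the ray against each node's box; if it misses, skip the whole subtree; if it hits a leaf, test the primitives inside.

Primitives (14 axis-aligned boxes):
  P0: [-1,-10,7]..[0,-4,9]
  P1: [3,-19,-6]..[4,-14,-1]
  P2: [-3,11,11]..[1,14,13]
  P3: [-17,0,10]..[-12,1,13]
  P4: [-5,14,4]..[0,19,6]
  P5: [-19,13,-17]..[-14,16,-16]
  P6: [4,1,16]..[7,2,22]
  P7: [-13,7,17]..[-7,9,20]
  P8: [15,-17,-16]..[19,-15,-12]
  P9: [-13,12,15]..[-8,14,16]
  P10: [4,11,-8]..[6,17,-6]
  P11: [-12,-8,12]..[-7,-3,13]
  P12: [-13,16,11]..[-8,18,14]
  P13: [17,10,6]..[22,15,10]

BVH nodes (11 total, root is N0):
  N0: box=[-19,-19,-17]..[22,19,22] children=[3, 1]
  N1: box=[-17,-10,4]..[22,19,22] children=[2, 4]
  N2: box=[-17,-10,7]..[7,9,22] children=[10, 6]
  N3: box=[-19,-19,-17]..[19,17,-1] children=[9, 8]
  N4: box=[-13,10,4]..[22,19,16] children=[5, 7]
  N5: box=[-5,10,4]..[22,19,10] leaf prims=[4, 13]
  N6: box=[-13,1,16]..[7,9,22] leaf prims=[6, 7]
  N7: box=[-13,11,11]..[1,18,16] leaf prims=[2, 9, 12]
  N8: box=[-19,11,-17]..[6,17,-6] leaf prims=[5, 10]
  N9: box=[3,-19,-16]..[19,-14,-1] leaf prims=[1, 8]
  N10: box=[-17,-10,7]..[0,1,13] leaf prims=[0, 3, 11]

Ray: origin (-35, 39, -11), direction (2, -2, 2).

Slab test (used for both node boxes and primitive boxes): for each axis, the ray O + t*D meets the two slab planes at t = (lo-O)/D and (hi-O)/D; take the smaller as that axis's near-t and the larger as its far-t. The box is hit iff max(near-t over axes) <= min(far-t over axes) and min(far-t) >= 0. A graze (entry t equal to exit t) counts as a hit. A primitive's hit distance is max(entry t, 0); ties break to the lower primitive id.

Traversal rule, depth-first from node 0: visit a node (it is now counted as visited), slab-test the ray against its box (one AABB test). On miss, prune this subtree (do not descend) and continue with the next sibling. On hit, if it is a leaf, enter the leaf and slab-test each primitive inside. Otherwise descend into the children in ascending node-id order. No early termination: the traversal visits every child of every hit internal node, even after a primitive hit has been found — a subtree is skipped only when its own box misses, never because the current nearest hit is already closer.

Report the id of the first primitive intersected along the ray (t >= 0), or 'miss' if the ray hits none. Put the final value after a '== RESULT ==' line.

Trace the traversal:
N0 x:[8,57/2] y:[10,29] z:[-3,33/2] -> hit [10,33/2], descend [1, 3]
  N1 x:[9,57/2] y:[10,49/2] z:[15/2,33/2] -> hit [10,33/2], descend [2, 4]
    N2 x:[9,21] y:[15,49/2] z:[9,33/2] -> hit [15,33/2], descend [6, 10]
      N6 x:[11,21] y:[15,19] z:[27/2,33/2] -> hit [15,33/2] leaf, test {P6(miss), P7(miss)}
      N10 x:[9,35/2] y:[19,49/2] z:[9,12] -> miss, prune
    N4 x:[11,57/2] y:[10,29/2] z:[15/2,27/2] -> hit [11,27/2], descend [5, 7]
      N5 x:[15,57/2] y:[10,29/2] z:[15/2,21/2] -> miss, prune
      N7 x:[11,18] y:[21/2,14] z:[11,27/2] -> hit [11,27/2] leaf, test {P2(miss), P9@t=13, P12@t=11}
  N3 x:[8,27] y:[11,29] z:[-3,5] -> miss, prune

9 AABB tests over nodes [0, 1, 2, 6, 10, 4, 5, 7, 3]; 2 leaves entered; closest P12.

== RESULT ==
12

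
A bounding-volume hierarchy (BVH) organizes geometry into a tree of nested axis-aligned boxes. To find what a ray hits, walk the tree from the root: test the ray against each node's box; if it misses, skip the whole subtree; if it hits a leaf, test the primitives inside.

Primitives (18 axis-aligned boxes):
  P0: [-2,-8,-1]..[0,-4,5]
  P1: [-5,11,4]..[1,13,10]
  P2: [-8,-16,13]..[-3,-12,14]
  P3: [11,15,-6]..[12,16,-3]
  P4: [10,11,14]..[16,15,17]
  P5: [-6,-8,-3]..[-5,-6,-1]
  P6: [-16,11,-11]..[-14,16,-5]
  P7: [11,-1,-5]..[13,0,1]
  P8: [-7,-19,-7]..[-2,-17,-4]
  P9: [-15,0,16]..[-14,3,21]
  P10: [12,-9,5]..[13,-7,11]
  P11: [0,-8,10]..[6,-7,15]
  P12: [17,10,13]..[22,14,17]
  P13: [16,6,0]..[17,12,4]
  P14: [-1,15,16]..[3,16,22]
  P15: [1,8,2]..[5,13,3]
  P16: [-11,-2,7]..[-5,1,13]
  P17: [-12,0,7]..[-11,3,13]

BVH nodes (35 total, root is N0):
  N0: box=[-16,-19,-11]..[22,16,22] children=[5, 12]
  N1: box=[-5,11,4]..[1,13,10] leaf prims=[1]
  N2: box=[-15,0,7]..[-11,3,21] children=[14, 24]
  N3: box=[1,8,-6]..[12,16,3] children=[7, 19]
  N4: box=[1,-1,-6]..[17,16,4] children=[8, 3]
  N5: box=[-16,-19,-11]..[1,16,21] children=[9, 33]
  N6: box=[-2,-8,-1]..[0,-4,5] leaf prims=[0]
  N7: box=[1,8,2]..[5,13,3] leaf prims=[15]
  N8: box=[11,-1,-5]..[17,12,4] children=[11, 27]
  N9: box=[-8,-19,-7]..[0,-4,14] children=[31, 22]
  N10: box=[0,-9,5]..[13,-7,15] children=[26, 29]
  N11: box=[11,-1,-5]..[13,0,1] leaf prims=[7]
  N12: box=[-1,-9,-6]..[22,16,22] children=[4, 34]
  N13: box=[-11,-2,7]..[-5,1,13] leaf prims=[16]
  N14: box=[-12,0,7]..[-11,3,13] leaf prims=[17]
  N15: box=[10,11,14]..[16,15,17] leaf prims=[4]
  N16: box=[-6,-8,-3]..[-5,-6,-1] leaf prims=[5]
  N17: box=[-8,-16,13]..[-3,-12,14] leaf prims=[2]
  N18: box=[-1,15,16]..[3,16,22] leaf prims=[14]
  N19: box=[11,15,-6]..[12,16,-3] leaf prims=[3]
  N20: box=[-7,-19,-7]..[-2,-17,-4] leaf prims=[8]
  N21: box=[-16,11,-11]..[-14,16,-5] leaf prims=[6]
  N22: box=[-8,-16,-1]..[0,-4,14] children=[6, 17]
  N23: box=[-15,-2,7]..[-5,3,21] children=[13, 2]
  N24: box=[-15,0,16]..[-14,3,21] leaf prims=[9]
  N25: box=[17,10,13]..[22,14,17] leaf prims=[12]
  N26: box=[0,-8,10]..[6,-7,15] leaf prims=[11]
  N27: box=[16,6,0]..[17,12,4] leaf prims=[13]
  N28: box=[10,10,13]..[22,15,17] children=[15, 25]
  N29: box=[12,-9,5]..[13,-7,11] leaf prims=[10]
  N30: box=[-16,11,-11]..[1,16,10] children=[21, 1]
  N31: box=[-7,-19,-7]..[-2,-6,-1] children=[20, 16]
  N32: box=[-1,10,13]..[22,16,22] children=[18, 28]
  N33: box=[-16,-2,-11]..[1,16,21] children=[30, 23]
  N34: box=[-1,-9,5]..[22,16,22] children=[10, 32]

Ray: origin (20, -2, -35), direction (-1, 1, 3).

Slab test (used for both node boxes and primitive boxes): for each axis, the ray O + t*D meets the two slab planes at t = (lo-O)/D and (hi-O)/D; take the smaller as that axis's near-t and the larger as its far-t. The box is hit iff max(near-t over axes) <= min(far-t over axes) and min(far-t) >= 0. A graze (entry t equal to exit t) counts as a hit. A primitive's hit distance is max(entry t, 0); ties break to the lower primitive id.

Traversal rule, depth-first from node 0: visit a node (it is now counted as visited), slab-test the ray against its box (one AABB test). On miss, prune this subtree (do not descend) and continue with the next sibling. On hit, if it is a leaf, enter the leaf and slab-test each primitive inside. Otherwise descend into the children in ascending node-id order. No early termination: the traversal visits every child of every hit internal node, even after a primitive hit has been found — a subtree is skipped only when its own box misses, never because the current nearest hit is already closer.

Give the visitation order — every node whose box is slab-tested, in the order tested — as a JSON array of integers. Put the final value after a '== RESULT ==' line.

Traverse from the root:
N0 x:[-2,36] y:[-17,18] z:[8,19] -> hit [8,18], descend [5, 12]
  N5 x:[19,36] y:[-17,18] z:[8,56/3] -> miss, prune
  N12 x:[-2,21] y:[-7,18] z:[29/3,19] -> hit [29/3,18], descend [4, 34]
    N4 x:[3,19] y:[1,18] z:[29/3,13] -> hit [29/3,13], descend [3, 8]
      N3 x:[8,19] y:[10,18] z:[29/3,38/3] -> hit [10,38/3], descend [7, 19]
        N7 x:[15,19] y:[10,15] z:[37/3,38/3] -> miss, prune
        N19 x:[8,9] y:[17,18] z:[29/3,32/3] -> miss, prune
      N8 x:[3,9] y:[1,14] z:[10,13] -> miss, prune
    N34 x:[-2,21] y:[-7,18] z:[40/3,19] -> hit [40/3,18], descend [10, 32]
      N10 x:[7,20] y:[-7,-5] z:[40/3,50/3] -> miss, prune
      N32 x:[-2,21] y:[12,18] z:[16,19] -> hit [16,18], descend [18, 28]
        N18 x:[17,21] y:[17,18] z:[17,19] -> hit [17,18] leaf, test {P14@t=17}
        N28 x:[-2,10] y:[12,17] z:[16,52/3] -> miss, prune

Visited [0, 5, 12, 4, 3, 7, 19, 8, 34, 10, 32, 18, 28]. Tests: 13 box, 1 leaf. Nearest: P14.

== RESULT ==
[0, 5, 12, 4, 3, 7, 19, 8, 34, 10, 32, 18, 28]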